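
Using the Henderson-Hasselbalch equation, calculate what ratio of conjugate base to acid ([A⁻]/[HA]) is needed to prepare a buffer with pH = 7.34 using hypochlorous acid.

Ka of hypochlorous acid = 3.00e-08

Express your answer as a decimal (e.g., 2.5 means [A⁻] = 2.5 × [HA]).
[A⁻]/[HA] = 0.656

pKa = −log(3.00e-08) = 7.5229. pH = pKa + log([A⁻]/[HA]). 7.34 = 7.5229 + log(ratio). log(ratio) = 7.34 − 7.5229 = -0.1829. ratio = 10^(-0.1829) = 0.656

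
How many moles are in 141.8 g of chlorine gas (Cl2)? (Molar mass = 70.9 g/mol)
Moles = 141.8 g ÷ 70.9 g/mol = 2 mol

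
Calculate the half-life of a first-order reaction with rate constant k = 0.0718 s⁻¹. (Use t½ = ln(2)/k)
9.65 s

t½ = ln(2)/k = 0.6931/0.0718 = 9.65 s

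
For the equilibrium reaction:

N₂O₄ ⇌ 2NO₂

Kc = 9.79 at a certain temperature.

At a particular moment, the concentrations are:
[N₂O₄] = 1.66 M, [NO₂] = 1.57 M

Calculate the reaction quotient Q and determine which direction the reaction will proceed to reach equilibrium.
Q = 1.485, Q < K, reaction proceeds forward (toward products)

Q = ([NO₂]^2) / ([N₂O₄])
  = ((1.57)^2) / ((1.66)) = 2.4649/1.66 = 1.485
Since Q = 1.485 < Kc = 9.79, the reaction proceeds forward (toward products) to reach equilibrium.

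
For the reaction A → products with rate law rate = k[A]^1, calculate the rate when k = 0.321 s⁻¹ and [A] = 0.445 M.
0.1428 M/s

rate = k·[A]^1 = 0.321·(0.445)^1 = 0.321·0.445 = 0.1428 M/s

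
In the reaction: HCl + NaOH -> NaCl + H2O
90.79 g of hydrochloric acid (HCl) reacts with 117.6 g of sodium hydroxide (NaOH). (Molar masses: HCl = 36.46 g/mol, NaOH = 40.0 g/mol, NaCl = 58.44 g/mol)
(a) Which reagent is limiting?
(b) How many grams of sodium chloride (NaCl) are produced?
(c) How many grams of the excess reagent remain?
(a) HCl, (b) 145.5 g, (c) 17.99 g

Moles of HCl = 90.79 g ÷ 36.46 g/mol = 2.49013 mol
Moles of NaOH = 117.6 g ÷ 40.0 g/mol = 2.94 mol
Moles ÷ coefficient: HCl: 2.49013/1 = 2.49, NaOH: 2.94/1 = 2.94
(a) HCl has the smaller value, so HCl is the limiting reagent.
(b) Moles of NaCl = 2.49013 mol HCl × (1/1) = 2.49013 mol; mass = 2.49013 mol × 58.44 g/mol = 145.5 g
(c) NaOH consumed = 2.49013 × (1/1) = 2.49013 mol; remaining = 2.94 − 2.49013 = 0.449874 mol; mass = 0.449874 mol × 40.0 g/mol = 17.99 g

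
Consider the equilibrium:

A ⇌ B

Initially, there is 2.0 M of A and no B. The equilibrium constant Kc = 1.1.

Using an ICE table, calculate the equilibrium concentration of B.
[B] = 1.048 M

ICE: [A] = 2.0 − x, [B] = x.
Kc = x/(2.0 − x) = 1.1 ⇒ x = 1.1·2.0/(1 + 1.1) = 2.2/2.1 = 1.048.
[B] = x = 1.048 M.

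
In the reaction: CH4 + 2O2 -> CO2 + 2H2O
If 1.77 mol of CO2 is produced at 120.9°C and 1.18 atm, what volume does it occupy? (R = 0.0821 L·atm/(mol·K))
T = 120.9°C + 273.15 = 394.05 K
V = nRT/P = (1.77 × 0.0821 × 394.05) / 1.18
V = 48.53 L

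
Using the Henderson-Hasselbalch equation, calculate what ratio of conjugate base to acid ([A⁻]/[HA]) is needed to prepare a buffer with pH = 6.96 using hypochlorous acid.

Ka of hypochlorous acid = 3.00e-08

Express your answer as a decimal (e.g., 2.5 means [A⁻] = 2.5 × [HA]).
[A⁻]/[HA] = 0.274

pKa = −log(3.00e-08) = 7.5229. pH = pKa + log([A⁻]/[HA]). 6.96 = 7.5229 + log(ratio). log(ratio) = 6.96 − 7.5229 = -0.5629. ratio = 10^(-0.5629) = 0.274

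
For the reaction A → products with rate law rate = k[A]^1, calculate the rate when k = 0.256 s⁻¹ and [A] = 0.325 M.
0.0832 M/s

rate = k·[A]^1 = 0.256·(0.325)^1 = 0.256·0.325 = 0.0832 M/s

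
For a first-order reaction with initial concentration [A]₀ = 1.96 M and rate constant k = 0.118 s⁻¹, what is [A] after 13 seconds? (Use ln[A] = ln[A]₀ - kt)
0.4227 M

ln[A] = ln[A]₀ - k·t = ln(1.96) - (0.118)·(13) = 0.6729 - 1.5340 = -0.8611
[A] = e^(-0.8611) = 0.4227 M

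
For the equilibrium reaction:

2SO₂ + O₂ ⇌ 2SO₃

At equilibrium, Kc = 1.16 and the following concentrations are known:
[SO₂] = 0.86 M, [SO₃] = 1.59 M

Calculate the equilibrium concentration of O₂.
[O₂] = 2.9467 M

Kc = ([SO₃]^2) / ([SO₂]^2 × [O₂]) = 1.16
[O₂]^1 = (product terms)/(Kc · other reactant terms) = 2.5281 / (1.16 · 0.7396) = 2.9467
[O₂] = 2.9467 M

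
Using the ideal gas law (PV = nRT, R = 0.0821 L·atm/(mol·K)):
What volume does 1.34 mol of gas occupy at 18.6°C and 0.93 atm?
T = 18.6°C + 273.15 = 291.75 K
V = nRT/P = (1.34 × 0.0821 × 291.75) / 0.93
V = 34.51 L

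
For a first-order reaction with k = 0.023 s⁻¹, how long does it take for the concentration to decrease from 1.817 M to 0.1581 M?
106.16 s

From ln[A] = ln[A]₀ - k·t: t = ln([A]₀/[A])/k = ln(1.817/0.1581)/0.023 = ln(11.4927)/0.023 = 2.4417/0.023 = 106.16 s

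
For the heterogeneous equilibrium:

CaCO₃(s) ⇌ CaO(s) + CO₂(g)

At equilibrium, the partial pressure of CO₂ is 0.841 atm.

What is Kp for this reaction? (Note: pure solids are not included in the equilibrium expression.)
K_p = 0.841

Solids (CaCO₃, CaO) have activity 1 and are excluded.
Kp = P(CO₂) = 0.841.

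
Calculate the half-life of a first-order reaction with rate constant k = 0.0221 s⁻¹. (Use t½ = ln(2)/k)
31.36 s

t½ = ln(2)/k = 0.6931/0.0221 = 31.36 s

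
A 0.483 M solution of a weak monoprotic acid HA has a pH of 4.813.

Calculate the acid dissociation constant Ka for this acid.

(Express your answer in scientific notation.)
K_a = 4.90e-10

[H⁺] = 10^(−pH) = 10^(−4.813) = 1.538e-05 M. For HA ⇌ H⁺ + A⁻, Ka = x²/(C − x) = (1.538e-05)²/(0.483 − 1.538e-05) = 4.90e-10.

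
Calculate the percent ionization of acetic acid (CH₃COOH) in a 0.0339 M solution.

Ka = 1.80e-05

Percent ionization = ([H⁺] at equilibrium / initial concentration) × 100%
Percent ionization = 2.28%

Let x = [H⁺]. Ka = x²/(C - x) ⇒ x² + (1.80e-05)x - (1.80e-05)(0.0339) = 0. x = 7.7220e-04. Percent = (7.7220e-04/0.0339) × 100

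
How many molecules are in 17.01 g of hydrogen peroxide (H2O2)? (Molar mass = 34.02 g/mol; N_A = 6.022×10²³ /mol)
Moles = 17.01 g ÷ 34.02 g/mol = 0.5 mol
Molecules = 0.5 mol × 6.022×10²³ /mol = 3.011e+23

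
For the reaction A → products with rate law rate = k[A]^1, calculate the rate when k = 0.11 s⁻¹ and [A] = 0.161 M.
0.01771 M/s

rate = k·[A]^1 = 0.11·(0.161)^1 = 0.11·0.161 = 0.01771 M/s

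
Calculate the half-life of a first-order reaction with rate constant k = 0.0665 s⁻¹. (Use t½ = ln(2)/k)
10.42 s

t½ = ln(2)/k = 0.6931/0.0665 = 10.42 s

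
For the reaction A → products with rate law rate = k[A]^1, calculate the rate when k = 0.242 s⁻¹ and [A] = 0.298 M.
0.07212 M/s

rate = k·[A]^1 = 0.242·(0.298)^1 = 0.242·0.298 = 0.07212 M/s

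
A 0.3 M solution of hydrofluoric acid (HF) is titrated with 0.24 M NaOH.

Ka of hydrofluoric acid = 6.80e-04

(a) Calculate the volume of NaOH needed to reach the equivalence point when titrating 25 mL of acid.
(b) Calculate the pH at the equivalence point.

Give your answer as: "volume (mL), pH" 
V = 31.2 mL, pH = 8.15

(a) At equivalence: moles acid = moles base.
moles acid = 0.3 × 0.025 = 0.0075 mol; V_NaOH = 0.0075/0.24 = 0.03125 L = 31.2 mL.
(b) At equivalence, all acid → conjugate base A⁻ at [A⁻] = 0.0075/0.05625 = 0.1333 M.
Kb = Kw/Ka = 1.0e-14/6.80e-04 = 1.471e-11; [OH⁻] = √(Kb·[A⁻]) = 1.400e-06; pOH = 5.85; pH = 14 − pOH = 8.15.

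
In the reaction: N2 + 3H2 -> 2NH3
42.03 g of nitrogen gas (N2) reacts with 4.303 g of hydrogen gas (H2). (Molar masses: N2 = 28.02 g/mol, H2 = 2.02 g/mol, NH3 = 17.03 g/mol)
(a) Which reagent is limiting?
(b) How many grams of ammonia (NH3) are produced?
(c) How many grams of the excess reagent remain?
(a) H2, (b) 24.18 g, (c) 22.13 g

Moles of N2 = 42.03 g ÷ 28.02 g/mol = 1.5 mol
Moles of H2 = 4.303 g ÷ 2.02 g/mol = 2.1302 mol
Moles ÷ coefficient: N2: 1.5/1 = 1.5, H2: 2.1302/3 = 0.7101
(a) H2 has the smaller value, so H2 is the limiting reagent.
(b) Moles of NH3 = 2.1302 mol H2 × (2/3) = 1.42013 mol; mass = 1.42013 mol × 17.03 g/mol = 24.18 g
(c) N2 consumed = 2.1302 × (1/3) = 0.710066 mol; remaining = 1.5 − 0.710066 = 0.789934 mol; mass = 0.789934 mol × 28.02 g/mol = 22.13 g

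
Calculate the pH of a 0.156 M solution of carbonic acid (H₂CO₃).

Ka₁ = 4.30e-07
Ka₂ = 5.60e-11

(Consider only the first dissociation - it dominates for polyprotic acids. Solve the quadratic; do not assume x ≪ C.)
pH = 3.59

x² + Ka₁·x − Ka₁·C = 0 with Ka₁ = 4.30e-07, C = 0.156.
x = (−Ka₁ + √(Ka₁² + 4·Ka₁·C))/2 = 2.5878e-04 M, so pH = 3.59.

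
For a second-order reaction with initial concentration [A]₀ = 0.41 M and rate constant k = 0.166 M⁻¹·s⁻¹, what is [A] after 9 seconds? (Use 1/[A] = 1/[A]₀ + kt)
0.2543 M

1/[A] = 1/[A]₀ + k·t = 1/0.41 + (0.166)·(9) = 2.4390 + 1.4940 = 3.9330
[A] = 1/3.9330 = 0.2543 M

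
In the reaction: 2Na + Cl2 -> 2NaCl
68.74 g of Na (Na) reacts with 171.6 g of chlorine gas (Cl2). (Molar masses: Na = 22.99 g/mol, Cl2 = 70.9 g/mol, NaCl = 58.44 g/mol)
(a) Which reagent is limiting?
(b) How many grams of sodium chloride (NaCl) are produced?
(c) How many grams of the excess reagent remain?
(a) Na, (b) 174.7 g, (c) 65.6 g

Moles of Na = 68.74 g ÷ 22.99 g/mol = 2.99 mol
Moles of Cl2 = 171.6 g ÷ 70.9 g/mol = 2.42031 mol
Moles ÷ coefficient: Na: 2.99/2 = 1.495, Cl2: 2.42031/1 = 2.42
(a) Na has the smaller value, so Na is the limiting reagent.
(b) Moles of NaCl = 2.99 mol Na × (2/2) = 2.99 mol; mass = 2.99 mol × 58.44 g/mol = 174.7 g
(c) Cl2 consumed = 2.99 × (1/2) = 1.495 mol; remaining = 2.42031 − 1.495 = 0.925312 mol; mass = 0.925312 mol × 70.9 g/mol = 65.6 g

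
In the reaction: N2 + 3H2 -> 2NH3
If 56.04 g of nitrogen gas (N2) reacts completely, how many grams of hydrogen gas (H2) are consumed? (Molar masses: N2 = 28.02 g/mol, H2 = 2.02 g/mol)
Moles of N2 = 56.04 g ÷ 28.02 g/mol = 2 mol
Mole ratio: 3 mol H2 / 1 mol N2
Moles of H2 = 2 × (3/1) = 6 mol
Mass of H2 = 6 mol × 2.02 g/mol = 12.12 g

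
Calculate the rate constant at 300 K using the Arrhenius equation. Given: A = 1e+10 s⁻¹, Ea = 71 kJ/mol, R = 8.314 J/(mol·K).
4.34e-03 s⁻¹

k = A·exp(-Ea/(R·T)) = 1e+10·exp(-71000/(8.314·300)) = 1e+10·exp(-28.4660) = 1e+10·4.3387e-13 = 4.34e-03 s⁻¹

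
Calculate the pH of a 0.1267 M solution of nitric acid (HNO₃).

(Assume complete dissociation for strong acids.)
pH = 0.90

[H⁺] = 0.1267 M for strong acid. pH = -log[H⁺] = -log(0.1267)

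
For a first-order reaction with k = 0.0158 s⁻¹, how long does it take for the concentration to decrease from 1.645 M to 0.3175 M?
104.12 s

From ln[A] = ln[A]₀ - k·t: t = ln([A]₀/[A])/k = ln(1.645/0.3175)/0.0158 = ln(5.1811)/0.0158 = 1.6450/0.0158 = 104.12 s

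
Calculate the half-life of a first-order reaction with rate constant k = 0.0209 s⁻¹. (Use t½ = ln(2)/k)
33.16 s

t½ = ln(2)/k = 0.6931/0.0209 = 33.16 s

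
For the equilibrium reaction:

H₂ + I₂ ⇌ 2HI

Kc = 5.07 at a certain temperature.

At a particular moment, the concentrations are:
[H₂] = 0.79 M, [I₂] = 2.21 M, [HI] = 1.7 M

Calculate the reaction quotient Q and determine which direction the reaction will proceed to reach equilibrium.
Q = 1.655, Q < K, reaction proceeds forward (toward products)

Q = ([HI]^2) / ([H₂] × [I₂])
  = ((1.7)^2) / ((0.79)·(2.21)) = 2.89/1.7459 = 1.655
Since Q = 1.655 < Kc = 5.07, the reaction proceeds forward (toward products) to reach equilibrium.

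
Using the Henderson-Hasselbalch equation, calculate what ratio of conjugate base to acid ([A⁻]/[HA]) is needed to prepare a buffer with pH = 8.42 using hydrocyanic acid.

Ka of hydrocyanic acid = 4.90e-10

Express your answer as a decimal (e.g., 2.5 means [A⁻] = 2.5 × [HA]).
[A⁻]/[HA] = 0.129

pKa = −log(4.90e-10) = 9.3098. pH = pKa + log([A⁻]/[HA]). 8.42 = 9.3098 + log(ratio). log(ratio) = 8.42 − 9.3098 = -0.8898. ratio = 10^(-0.8898) = 0.129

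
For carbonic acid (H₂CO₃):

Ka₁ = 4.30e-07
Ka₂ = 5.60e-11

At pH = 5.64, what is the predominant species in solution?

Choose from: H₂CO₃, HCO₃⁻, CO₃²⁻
H₂CO₃

pKa1 = 6.37, pKa2 = 10.25. Each pKa is the crossover between adjacent species; pH = 5.64 lies in the region where H₂CO₃ predominates.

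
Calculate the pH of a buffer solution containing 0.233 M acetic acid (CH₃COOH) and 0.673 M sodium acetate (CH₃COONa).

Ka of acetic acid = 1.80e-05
pH = 5.21

pKa = -log(1.80e-05) = 4.74. pH = pKa + log([A⁻]/[HA]) = 4.74 + log(0.673/0.233)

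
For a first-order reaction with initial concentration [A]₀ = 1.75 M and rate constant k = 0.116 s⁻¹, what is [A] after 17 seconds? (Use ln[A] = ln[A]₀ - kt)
0.2436 M

ln[A] = ln[A]₀ - k·t = ln(1.75) - (0.116)·(17) = 0.5596 - 1.9720 = -1.4124
[A] = e^(-1.4124) = 0.2436 M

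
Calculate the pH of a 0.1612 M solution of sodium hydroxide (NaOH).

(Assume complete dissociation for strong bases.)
pH = 13.21

[OH⁻] = 0.1612 M for strong base. pOH = -log[OH⁻] = 0.79, pH = 14 - pOH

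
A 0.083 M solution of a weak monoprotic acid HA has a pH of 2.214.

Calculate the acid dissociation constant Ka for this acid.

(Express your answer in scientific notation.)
K_a = 4.85e-04

[H⁺] = 10^(−pH) = 10^(−2.214) = 6.109e-03 M. For HA ⇌ H⁺ + A⁻, Ka = x²/(C − x) = (6.109e-03)²/(0.083 − 6.109e-03) = 4.85e-04.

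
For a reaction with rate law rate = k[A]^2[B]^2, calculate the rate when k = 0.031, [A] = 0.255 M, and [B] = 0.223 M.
0.0001002 M/s

rate = k·[A]^2·[B]^2 = 0.031·(0.255)^2·(0.223)^2 = 0.031·0.065025·0.049729 = 0.0001002 M/s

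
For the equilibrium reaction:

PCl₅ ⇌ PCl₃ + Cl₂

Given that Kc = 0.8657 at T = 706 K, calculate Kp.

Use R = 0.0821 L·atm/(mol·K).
K_p = 50.1782

Δn = (moles gaseous products) − (moles gaseous reactants) = 1
T = 706 K; RT = 0.0821 × 706 = 57.9626
Kp = Kc·(RT)^Δn = 0.8657 × (57.9626)^1 = 0.8657 × 57.9626 = 50.1782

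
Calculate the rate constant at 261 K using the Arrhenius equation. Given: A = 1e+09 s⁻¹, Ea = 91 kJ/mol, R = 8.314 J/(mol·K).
6.13e-10 s⁻¹

k = A·exp(-Ea/(R·T)) = 1e+09·exp(-91000/(8.314·261)) = 1e+09·exp(-41.9364) = 1e+09·6.1272e-19 = 6.13e-10 s⁻¹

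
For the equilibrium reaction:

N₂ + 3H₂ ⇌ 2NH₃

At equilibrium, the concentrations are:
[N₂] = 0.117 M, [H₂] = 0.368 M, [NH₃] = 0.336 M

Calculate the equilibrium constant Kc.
K_c = 19.3620

Kc = ([NH₃]^2) / ([N₂] × [H₂]^3)
   = ((0.336)^2) / ((0.117)·(0.368)^3)
   = 0.1129 / 0.0058308 = 19.3620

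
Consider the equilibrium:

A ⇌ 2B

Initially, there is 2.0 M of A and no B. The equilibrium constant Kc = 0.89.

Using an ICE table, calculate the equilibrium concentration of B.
[B] = 1.130 M

ICE: [A] = 2.0 − x, [B] = 2x.
Kc = (2x)²/(2.0 − x) = 0.89 ⇒ 4x² + 0.89x − 1.78 = 0.
x = (−0.89 + √(0.89² + 4·4·1.78))/(2·4) = (−0.89 + √29.272)/8 = 0.56505.
[B] = 2x = 1.130 M.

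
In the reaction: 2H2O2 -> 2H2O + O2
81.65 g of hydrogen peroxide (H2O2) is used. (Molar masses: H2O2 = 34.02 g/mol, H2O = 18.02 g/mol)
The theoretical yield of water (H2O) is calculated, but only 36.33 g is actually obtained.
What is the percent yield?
Moles of H2O2 = 81.65 g ÷ 34.02 g/mol = 2.40006 mol
Mole ratio: 2 mol H2O / 2 mol H2O2
Moles of H2O = 2.40006 × (2/2) = 2.40006 mol
Theoretical yield = 2.40006 mol × 18.02 g/mol = 43.249 g
Actual yield = 36.33 g
Percent yield = (36.33 / 43.249) × 100% = 84.0%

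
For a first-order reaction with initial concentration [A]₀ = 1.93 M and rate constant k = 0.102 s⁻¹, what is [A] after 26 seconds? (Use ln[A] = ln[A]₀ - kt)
0.1361 M

ln[A] = ln[A]₀ - k·t = ln(1.93) - (0.102)·(26) = 0.6575 - 2.6520 = -1.9945
[A] = e^(-1.9945) = 0.1361 M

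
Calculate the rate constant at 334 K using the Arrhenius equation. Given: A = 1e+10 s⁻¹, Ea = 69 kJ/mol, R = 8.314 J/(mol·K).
1.62e-01 s⁻¹

k = A·exp(-Ea/(R·T)) = 1e+10·exp(-69000/(8.314·334)) = 1e+10·exp(-24.8481) = 1e+10·1.6167e-11 = 1.62e-01 s⁻¹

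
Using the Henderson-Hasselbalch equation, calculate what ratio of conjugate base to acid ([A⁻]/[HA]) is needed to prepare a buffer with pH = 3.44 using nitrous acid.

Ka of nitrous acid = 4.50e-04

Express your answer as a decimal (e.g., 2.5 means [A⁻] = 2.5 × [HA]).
[A⁻]/[HA] = 1.239

pKa = −log(4.50e-04) = 3.3468. pH = pKa + log([A⁻]/[HA]). 3.44 = 3.3468 + log(ratio). log(ratio) = 3.44 − 3.3468 = 0.0932. ratio = 10^(0.0932) = 1.239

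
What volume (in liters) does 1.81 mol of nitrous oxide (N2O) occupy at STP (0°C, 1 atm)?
At STP, 1 mol of gas occupies 22.4 L
Volume = 1.81 mol × 22.4 L/mol = 40.54 L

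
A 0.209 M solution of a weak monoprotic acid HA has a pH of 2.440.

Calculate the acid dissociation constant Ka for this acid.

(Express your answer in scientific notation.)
K_a = 6.42e-05

[H⁺] = 10^(−pH) = 10^(−2.440) = 3.631e-03 M. For HA ⇌ H⁺ + A⁻, Ka = x²/(C − x) = (3.631e-03)²/(0.209 − 3.631e-03) = 6.42e-05.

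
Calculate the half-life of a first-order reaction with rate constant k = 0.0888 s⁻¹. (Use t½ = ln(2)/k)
7.81 s

t½ = ln(2)/k = 0.6931/0.0888 = 7.81 s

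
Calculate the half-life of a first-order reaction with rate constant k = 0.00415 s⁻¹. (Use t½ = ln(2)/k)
167.02 s

t½ = ln(2)/k = 0.6931/0.00415 = 167.02 s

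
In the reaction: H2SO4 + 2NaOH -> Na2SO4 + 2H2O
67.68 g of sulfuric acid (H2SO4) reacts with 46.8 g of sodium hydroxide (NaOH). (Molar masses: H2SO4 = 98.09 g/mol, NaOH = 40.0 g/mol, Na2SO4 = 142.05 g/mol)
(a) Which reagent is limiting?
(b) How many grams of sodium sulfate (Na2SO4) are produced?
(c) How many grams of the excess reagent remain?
(a) NaOH, (b) 83.1 g, (c) 10.3 g

Moles of H2SO4 = 67.68 g ÷ 98.09 g/mol = 0.689979 mol
Moles of NaOH = 46.8 g ÷ 40.0 g/mol = 1.17 mol
Moles ÷ coefficient: H2SO4: 0.689979/1 = 0.69, NaOH: 1.17/2 = 0.585
(a) NaOH has the smaller value, so NaOH is the limiting reagent.
(b) Moles of Na2SO4 = 1.17 mol NaOH × (1/2) = 0.585 mol; mass = 0.585 mol × 142.05 g/mol = 83.1 g
(c) H2SO4 consumed = 1.17 × (1/2) = 0.585 mol; remaining = 0.689979 − 0.585 = 0.104979 mol; mass = 0.104979 mol × 98.09 g/mol = 10.3 g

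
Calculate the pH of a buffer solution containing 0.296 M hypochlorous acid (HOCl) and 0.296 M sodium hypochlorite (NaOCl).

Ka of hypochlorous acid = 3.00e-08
pH = 7.52

pKa = -log(3.00e-08) = 7.52. pH = pKa + log([A⁻]/[HA]) = 7.52 + log(0.296/0.296)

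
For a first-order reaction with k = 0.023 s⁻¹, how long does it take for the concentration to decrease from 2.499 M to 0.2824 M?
94.80 s

From ln[A] = ln[A]₀ - k·t: t = ln([A]₀/[A])/k = ln(2.499/0.2824)/0.023 = ln(8.8492)/0.023 = 2.1803/0.023 = 94.80 s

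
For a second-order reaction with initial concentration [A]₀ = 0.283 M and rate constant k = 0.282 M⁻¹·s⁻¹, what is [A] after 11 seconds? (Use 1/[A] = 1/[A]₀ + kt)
0.1507 M

1/[A] = 1/[A]₀ + k·t = 1/0.283 + (0.282)·(11) = 3.5336 + 3.1020 = 6.6356
[A] = 1/6.6356 = 0.1507 M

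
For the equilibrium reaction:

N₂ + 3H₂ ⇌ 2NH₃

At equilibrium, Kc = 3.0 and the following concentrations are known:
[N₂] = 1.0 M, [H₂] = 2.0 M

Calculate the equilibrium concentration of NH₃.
[NH₃] = 4.8990 M

Kc = ([NH₃]^2) / ([N₂] × [H₂]^3) = 3.0
[NH₃]^2 = Kc · (reactant terms)/(other product terms) = 3.0 · 8 / 1 = 24
[NH₃] = (24)^(1/2) = 4.8990 M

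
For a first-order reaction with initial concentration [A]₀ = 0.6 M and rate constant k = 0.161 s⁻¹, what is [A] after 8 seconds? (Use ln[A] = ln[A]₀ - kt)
0.1655 M

ln[A] = ln[A]₀ - k·t = ln(0.6) - (0.161)·(8) = -0.5108 - 1.2880 = -1.7988
[A] = e^(-1.7988) = 0.1655 M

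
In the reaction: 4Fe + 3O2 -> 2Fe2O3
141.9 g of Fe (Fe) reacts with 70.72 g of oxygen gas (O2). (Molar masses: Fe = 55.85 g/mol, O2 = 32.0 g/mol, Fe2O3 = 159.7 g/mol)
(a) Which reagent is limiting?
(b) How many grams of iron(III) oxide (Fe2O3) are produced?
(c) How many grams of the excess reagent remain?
(a) Fe, (b) 202.9 g, (c) 9.742 g

Moles of Fe = 141.9 g ÷ 55.85 g/mol = 2.54073 mol
Moles of O2 = 70.72 g ÷ 32.0 g/mol = 2.21 mol
Moles ÷ coefficient: Fe: 2.54073/4 = 0.6352, O2: 2.21/3 = 0.7367
(a) Fe has the smaller value, so Fe is the limiting reagent.
(b) Moles of Fe2O3 = 2.54073 mol Fe × (2/4) = 1.27037 mol; mass = 1.27037 mol × 159.7 g/mol = 202.9 g
(c) O2 consumed = 2.54073 × (3/4) = 1.90555 mol; remaining = 2.21 − 1.90555 = 0.304449 mol; mass = 0.304449 mol × 32.0 g/mol = 9.742 g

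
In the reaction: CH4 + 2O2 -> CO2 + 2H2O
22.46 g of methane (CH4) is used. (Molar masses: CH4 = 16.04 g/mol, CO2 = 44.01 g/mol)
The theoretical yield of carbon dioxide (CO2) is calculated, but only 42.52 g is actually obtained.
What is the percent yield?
Moles of CH4 = 22.46 g ÷ 16.04 g/mol = 1.40025 mol
Mole ratio: 1 mol CO2 / 1 mol CH4
Moles of CO2 = 1.40025 × (1/1) = 1.40025 mol
Theoretical yield = 1.40025 mol × 44.01 g/mol = 61.625 g
Actual yield = 42.52 g
Percent yield = (42.52 / 61.625) × 100% = 69.0%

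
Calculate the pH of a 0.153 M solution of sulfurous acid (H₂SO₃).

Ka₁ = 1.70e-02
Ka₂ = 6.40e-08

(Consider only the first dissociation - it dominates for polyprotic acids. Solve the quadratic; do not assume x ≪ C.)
pH = 1.36

x² + Ka₁·x − Ka₁·C = 0 with Ka₁ = 1.70e-02, C = 0.153.
x = (−Ka₁ + √(Ka₁² + 4·Ka₁·C))/2 = 4.3203e-02 M, so pH = 1.36.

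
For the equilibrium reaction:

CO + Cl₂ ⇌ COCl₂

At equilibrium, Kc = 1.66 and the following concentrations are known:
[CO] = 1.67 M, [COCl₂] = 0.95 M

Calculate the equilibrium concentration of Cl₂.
[Cl₂] = 0.3427 M

Kc = ([COCl₂]) / ([CO] × [Cl₂]) = 1.66
[Cl₂]^1 = (product terms)/(Kc · other reactant terms) = 0.95 / (1.66 · 1.67) = 0.34269
[Cl₂] = 0.3427 M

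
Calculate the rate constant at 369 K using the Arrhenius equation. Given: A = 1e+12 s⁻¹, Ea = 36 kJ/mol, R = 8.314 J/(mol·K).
8.01e+06 s⁻¹

k = A·exp(-Ea/(R·T)) = 1e+12·exp(-36000/(8.314·369)) = 1e+12·exp(-11.7345) = 1e+12·8.0122e-06 = 8.01e+06 s⁻¹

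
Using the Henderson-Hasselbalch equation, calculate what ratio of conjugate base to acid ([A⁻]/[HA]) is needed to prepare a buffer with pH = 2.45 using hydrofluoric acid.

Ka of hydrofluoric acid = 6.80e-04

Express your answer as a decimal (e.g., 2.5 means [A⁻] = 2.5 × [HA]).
[A⁻]/[HA] = 0.192

pKa = −log(6.80e-04) = 3.1675. pH = pKa + log([A⁻]/[HA]). 2.45 = 3.1675 + log(ratio). log(ratio) = 2.45 − 3.1675 = -0.7175. ratio = 10^(-0.7175) = 0.192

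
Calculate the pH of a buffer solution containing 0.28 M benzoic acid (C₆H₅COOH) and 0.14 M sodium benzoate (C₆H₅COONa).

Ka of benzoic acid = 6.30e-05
pH = 3.90

pKa = -log(6.30e-05) = 4.20. pH = pKa + log([A⁻]/[HA]) = 4.20 + log(0.14/0.28)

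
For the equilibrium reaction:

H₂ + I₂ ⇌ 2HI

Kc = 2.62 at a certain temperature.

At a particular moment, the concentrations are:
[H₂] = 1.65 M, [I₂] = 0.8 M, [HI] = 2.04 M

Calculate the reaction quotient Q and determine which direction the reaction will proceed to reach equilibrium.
Q = 3.153, Q > K, reaction proceeds reverse (toward reactants)

Q = ([HI]^2) / ([H₂] × [I₂])
  = ((2.04)^2) / ((1.65)·(0.8)) = 4.1616/1.32 = 3.153
Since Q = 3.153 > Kc = 2.62, the reaction proceeds reverse (toward reactants) to reach equilibrium.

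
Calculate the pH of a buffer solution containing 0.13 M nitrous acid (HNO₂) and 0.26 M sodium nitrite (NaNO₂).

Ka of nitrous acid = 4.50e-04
pH = 3.65

pKa = -log(4.50e-04) = 3.35. pH = pKa + log([A⁻]/[HA]) = 3.35 + log(0.26/0.13)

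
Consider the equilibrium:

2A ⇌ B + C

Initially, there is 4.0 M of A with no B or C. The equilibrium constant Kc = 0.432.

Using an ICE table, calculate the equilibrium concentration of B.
[B] = 1.136 M

ICE: [A] = 4.0 − 2x, [B] = [C] = x.
Kc = x²/(4.0 − 2x)² = 0.432 ⇒ √Kc = x/(4.0 − 2x).
x = √0.432·4.0/(1 + 2√0.432) = 0.65727·4.0/2.3145 = 1.1359.
[B] = x = 1.136 M.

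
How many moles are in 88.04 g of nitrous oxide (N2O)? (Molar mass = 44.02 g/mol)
Moles = 88.04 g ÷ 44.02 g/mol = 2 mol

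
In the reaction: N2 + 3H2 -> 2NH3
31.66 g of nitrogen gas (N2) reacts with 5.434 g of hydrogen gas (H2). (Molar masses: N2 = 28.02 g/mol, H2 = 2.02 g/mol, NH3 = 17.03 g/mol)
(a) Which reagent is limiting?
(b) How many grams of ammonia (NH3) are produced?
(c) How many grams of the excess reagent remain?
(a) H2, (b) 30.54 g, (c) 6.534 g

Moles of N2 = 31.66 g ÷ 28.02 g/mol = 1.12991 mol
Moles of H2 = 5.434 g ÷ 2.02 g/mol = 2.6901 mol
Moles ÷ coefficient: N2: 1.12991/1 = 1.13, H2: 2.6901/3 = 0.8967
(a) H2 has the smaller value, so H2 is the limiting reagent.
(b) Moles of NH3 = 2.6901 mol H2 × (2/3) = 1.7934 mol; mass = 1.7934 mol × 17.03 g/mol = 30.54 g
(c) N2 consumed = 2.6901 × (1/3) = 0.8967 mol; remaining = 1.12991 − 0.8967 = 0.233208 mol; mass = 0.233208 mol × 28.02 g/mol = 6.534 g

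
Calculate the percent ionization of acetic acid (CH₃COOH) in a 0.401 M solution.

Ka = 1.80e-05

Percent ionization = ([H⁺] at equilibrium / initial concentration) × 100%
Percent ionization = 0.668%

Let x = [H⁺]. Ka = x²/(C - x) ⇒ x² + (1.80e-05)x - (1.80e-05)(0.401) = 0. x = 2.6776e-03. Percent = (2.6776e-03/0.401) × 100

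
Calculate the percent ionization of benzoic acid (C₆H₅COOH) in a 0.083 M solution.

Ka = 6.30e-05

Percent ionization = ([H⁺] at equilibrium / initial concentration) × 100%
Percent ionization = 2.72%

Let x = [H⁺]. Ka = x²/(C - x) ⇒ x² + (6.30e-05)x - (6.30e-05)(0.083) = 0. x = 2.2554e-03. Percent = (2.2554e-03/0.083) × 100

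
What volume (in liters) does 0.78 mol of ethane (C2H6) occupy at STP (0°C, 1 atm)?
At STP, 1 mol of gas occupies 22.4 L
Volume = 0.78 mol × 22.4 L/mol = 17.47 L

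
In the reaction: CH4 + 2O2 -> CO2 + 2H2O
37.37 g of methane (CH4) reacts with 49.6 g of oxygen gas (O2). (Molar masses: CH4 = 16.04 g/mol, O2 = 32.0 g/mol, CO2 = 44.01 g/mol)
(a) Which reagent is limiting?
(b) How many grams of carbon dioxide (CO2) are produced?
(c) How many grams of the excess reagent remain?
(a) O2, (b) 34.11 g, (c) 24.94 g

Moles of CH4 = 37.37 g ÷ 16.04 g/mol = 2.3298 mol
Moles of O2 = 49.6 g ÷ 32.0 g/mol = 1.55 mol
Moles ÷ coefficient: CH4: 2.3298/1 = 2.33, O2: 1.55/2 = 0.775
(a) O2 has the smaller value, so O2 is the limiting reagent.
(b) Moles of CO2 = 1.55 mol O2 × (1/2) = 0.775 mol; mass = 0.775 mol × 44.01 g/mol = 34.11 g
(c) CH4 consumed = 1.55 × (1/2) = 0.775 mol; remaining = 2.3298 − 0.775 = 1.5548 mol; mass = 1.5548 mol × 16.04 g/mol = 24.94 g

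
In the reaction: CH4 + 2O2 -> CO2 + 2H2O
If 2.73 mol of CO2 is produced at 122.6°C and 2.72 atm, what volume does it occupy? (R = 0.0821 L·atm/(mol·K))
T = 122.6°C + 273.15 = 395.75 K
V = nRT/P = (2.73 × 0.0821 × 395.75) / 2.72
V = 32.61 L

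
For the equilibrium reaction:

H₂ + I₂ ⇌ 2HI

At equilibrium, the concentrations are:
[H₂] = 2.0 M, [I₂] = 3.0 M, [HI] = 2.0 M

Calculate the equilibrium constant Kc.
K_c = 0.6667

Kc = ([HI]^2) / ([H₂] × [I₂])
   = ((2.0)^2) / ((2.0)·(3.0))
   = 4 / 6 = 0.6667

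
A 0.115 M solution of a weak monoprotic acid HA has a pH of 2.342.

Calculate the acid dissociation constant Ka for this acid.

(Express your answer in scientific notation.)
K_a = 1.87e-04

[H⁺] = 10^(−pH) = 10^(−2.342) = 4.550e-03 M. For HA ⇌ H⁺ + A⁻, Ka = x²/(C − x) = (4.550e-03)²/(0.115 − 4.550e-03) = 1.87e-04.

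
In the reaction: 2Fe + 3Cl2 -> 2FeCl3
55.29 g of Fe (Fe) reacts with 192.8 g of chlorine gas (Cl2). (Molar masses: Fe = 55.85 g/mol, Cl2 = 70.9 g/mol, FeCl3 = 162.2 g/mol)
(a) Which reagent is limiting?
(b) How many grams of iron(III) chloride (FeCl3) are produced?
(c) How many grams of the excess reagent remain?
(a) Fe, (b) 160.6 g, (c) 87.52 g

Moles of Fe = 55.29 g ÷ 55.85 g/mol = 0.989973 mol
Moles of Cl2 = 192.8 g ÷ 70.9 g/mol = 2.71932 mol
Moles ÷ coefficient: Fe: 0.989973/2 = 0.495, Cl2: 2.71932/3 = 0.9064
(a) Fe has the smaller value, so Fe is the limiting reagent.
(b) Moles of FeCl3 = 0.989973 mol Fe × (2/2) = 0.989973 mol; mass = 0.989973 mol × 162.2 g/mol = 160.6 g
(c) Cl2 consumed = 0.989973 × (3/2) = 1.48496 mol; remaining = 2.71932 − 1.48496 = 1.23436 mol; mass = 1.23436 mol × 70.9 g/mol = 87.52 g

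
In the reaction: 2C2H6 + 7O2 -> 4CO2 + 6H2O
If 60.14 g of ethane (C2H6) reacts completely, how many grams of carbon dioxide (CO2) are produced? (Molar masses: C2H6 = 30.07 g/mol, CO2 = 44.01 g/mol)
Moles of C2H6 = 60.14 g ÷ 30.07 g/mol = 2 mol
Mole ratio: 4 mol CO2 / 2 mol C2H6
Moles of CO2 = 2 × (4/2) = 4 mol
Mass of CO2 = 4 mol × 44.01 g/mol = 176 g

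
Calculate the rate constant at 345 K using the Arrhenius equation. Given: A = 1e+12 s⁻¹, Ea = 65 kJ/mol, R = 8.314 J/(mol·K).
1.44e+02 s⁻¹

k = A·exp(-Ea/(R·T)) = 1e+12·exp(-65000/(8.314·345)) = 1e+12·exp(-22.6613) = 1e+12·1.4399e-10 = 1.44e+02 s⁻¹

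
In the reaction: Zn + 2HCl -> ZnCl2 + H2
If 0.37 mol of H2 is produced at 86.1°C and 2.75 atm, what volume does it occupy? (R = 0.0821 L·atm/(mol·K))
T = 86.1°C + 273.15 = 359.25 K
V = nRT/P = (0.37 × 0.0821 × 359.25) / 2.75
V = 3.97 L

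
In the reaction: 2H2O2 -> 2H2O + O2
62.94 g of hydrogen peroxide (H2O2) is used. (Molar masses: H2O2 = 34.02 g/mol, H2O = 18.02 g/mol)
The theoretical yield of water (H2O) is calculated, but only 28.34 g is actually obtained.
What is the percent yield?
Moles of H2O2 = 62.94 g ÷ 34.02 g/mol = 1.85009 mol
Mole ratio: 2 mol H2O / 2 mol H2O2
Moles of H2O = 1.85009 × (2/2) = 1.85009 mol
Theoretical yield = 1.85009 mol × 18.02 g/mol = 33.339 g
Actual yield = 28.34 g
Percent yield = (28.34 / 33.339) × 100% = 85.0%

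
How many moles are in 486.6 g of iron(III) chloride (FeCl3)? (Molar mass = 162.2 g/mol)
Moles = 486.6 g ÷ 162.2 g/mol = 3 mol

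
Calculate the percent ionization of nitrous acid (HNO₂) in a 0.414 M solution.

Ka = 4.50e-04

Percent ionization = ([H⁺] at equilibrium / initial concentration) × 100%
Percent ionization = 3.24%

Let x = [H⁺]. Ka = x²/(C - x) ⇒ x² + (4.50e-04)x - (4.50e-04)(0.414) = 0. x = 1.3426e-02. Percent = (1.3426e-02/0.414) × 100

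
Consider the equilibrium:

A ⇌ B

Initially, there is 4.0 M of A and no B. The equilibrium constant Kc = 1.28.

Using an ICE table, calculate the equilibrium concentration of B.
[B] = 2.246 M

ICE: [A] = 4.0 − x, [B] = x.
Kc = x/(4.0 − x) = 1.28 ⇒ x = 1.28·4.0/(1 + 1.28) = 5.12/2.28 = 2.246.
[B] = x = 2.246 M.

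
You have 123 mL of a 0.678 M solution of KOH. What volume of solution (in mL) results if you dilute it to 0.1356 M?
Using M₁V₁ = M₂V₂:
0.678 × 123 = 0.1356 × V₂
V₂ = (0.678 × 123) / 0.1356 = 615 mL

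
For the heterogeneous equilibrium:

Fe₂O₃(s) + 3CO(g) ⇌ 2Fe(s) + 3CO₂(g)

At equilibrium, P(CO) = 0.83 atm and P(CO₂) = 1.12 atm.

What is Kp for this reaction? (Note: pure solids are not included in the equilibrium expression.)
K_p = 2.457

Solids (Fe₂O₃, Fe) are excluded.
Kp = P(CO₂)³/P(CO)³ = (1.12)³/(0.83)³ = 1.405/0.5718 = 2.457.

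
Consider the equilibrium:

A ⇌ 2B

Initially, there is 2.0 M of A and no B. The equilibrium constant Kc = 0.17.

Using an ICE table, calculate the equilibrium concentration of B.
[B] = 0.542 M

ICE: [A] = 2.0 − x, [B] = 2x.
Kc = (2x)²/(2.0 − x) = 0.17 ⇒ 4x² + 0.17x − 0.34 = 0.
x = (−0.17 + √(0.17² + 4·4·0.34))/(2·4) = (−0.17 + √5.4689)/8 = 0.27107.
[B] = 2x = 0.542 M.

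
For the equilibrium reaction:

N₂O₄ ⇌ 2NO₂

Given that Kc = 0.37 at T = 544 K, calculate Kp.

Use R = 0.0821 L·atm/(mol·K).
K_p = 16.5251

Δn = (moles gaseous products) − (moles gaseous reactants) = 1
T = 544 K; RT = 0.0821 × 544 = 44.6624
Kp = Kc·(RT)^Δn = 0.37 × (44.6624)^1 = 0.37 × 44.6624 = 16.5251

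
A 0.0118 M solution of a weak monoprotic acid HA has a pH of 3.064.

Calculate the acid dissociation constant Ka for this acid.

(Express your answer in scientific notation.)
K_a = 6.81e-05

[H⁺] = 10^(−pH) = 10^(−3.064) = 8.630e-04 M. For HA ⇌ H⁺ + A⁻, Ka = x²/(C − x) = (8.630e-04)²/(0.0118 − 8.630e-04) = 6.81e-05.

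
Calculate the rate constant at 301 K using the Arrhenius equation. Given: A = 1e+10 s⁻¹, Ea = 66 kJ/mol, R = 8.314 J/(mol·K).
3.52e-02 s⁻¹

k = A·exp(-Ea/(R·T)) = 1e+10·exp(-66000/(8.314·301)) = 1e+10·exp(-26.3735) = 1e+10·3.5168e-12 = 3.52e-02 s⁻¹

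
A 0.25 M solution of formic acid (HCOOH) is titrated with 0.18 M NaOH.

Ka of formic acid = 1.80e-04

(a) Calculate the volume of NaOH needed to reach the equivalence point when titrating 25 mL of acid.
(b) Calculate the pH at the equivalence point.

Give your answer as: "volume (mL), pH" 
V = 34.7 mL, pH = 8.38

(a) At equivalence: moles acid = moles base.
moles acid = 0.25 × 0.025 = 0.00625 mol; V_NaOH = 0.00625/0.18 = 0.03472 L = 34.7 mL.
(b) At equivalence, all acid → conjugate base A⁻ at [A⁻] = 0.00625/0.05972 = 0.1047 M.
Kb = Kw/Ka = 1.0e-14/1.80e-04 = 5.556e-11; [OH⁻] = √(Kb·[A⁻]) = 2.411e-06; pOH = 5.62; pH = 14 − pOH = 8.38.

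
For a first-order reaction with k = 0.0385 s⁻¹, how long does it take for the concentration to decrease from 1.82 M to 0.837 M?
20.18 s

From ln[A] = ln[A]₀ - k·t: t = ln([A]₀/[A])/k = ln(1.82/0.837)/0.0385 = ln(2.1744)/0.0385 = 0.7768/0.0385 = 20.18 s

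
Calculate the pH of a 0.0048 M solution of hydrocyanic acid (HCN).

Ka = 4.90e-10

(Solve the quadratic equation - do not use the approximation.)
pH = 5.81

x² + Ka×x - Ka×C = 0. Using quadratic formula: [H⁺] = 1.5334e-06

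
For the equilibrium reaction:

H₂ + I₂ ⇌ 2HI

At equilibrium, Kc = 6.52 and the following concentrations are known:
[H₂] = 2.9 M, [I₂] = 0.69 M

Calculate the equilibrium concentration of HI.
[HI] = 3.6120 M

Kc = ([HI]^2) / ([H₂] × [I₂]) = 6.52
[HI]^2 = Kc · (reactant terms)/(other product terms) = 6.52 · 2.001 / 1 = 13.047
[HI] = (13.047)^(1/2) = 3.6120 M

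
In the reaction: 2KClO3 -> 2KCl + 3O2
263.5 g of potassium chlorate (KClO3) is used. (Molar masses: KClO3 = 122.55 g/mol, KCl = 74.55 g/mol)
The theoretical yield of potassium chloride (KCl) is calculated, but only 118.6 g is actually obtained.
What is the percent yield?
Moles of KClO3 = 263.5 g ÷ 122.55 g/mol = 2.15014 mol
Mole ratio: 2 mol KCl / 2 mol KClO3
Moles of KCl = 2.15014 × (2/2) = 2.15014 mol
Theoretical yield = 2.15014 mol × 74.55 g/mol = 160.29 g
Actual yield = 118.6 g
Percent yield = (118.6 / 160.29) × 100% = 74.0%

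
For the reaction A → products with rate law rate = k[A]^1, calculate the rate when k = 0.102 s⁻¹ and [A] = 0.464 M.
0.04733 M/s

rate = k·[A]^1 = 0.102·(0.464)^1 = 0.102·0.464 = 0.04733 M/s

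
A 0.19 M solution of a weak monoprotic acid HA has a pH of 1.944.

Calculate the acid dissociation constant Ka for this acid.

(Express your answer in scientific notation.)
K_a = 7.25e-04

[H⁺] = 10^(−pH) = 10^(−1.944) = 1.138e-02 M. For HA ⇌ H⁺ + A⁻, Ka = x²/(C − x) = (1.138e-02)²/(0.19 − 1.138e-02) = 7.25e-04.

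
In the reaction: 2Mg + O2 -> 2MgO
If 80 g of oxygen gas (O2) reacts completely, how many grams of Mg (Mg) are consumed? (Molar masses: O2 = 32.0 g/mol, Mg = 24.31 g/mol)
Moles of O2 = 80 g ÷ 32.0 g/mol = 2.5 mol
Mole ratio: 2 mol Mg / 1 mol O2
Moles of Mg = 2.5 × (2/1) = 5 mol
Mass of Mg = 5 mol × 24.31 g/mol = 121.5 g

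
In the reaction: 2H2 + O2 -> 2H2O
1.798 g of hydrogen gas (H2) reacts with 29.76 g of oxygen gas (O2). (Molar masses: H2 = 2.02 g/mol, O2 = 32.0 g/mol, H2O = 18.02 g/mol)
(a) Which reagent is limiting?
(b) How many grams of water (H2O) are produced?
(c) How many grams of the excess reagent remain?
(a) H2, (b) 16.04 g, (c) 15.52 g

Moles of H2 = 1.798 g ÷ 2.02 g/mol = 0.890099 mol
Moles of O2 = 29.76 g ÷ 32.0 g/mol = 0.93 mol
Moles ÷ coefficient: H2: 0.890099/2 = 0.445, O2: 0.93/1 = 0.93
(a) H2 has the smaller value, so H2 is the limiting reagent.
(b) Moles of H2O = 0.890099 mol H2 × (2/2) = 0.890099 mol; mass = 0.890099 mol × 18.02 g/mol = 16.04 g
(c) O2 consumed = 0.890099 × (1/2) = 0.44505 mol; remaining = 0.93 − 0.44505 = 0.48495 mol; mass = 0.48495 mol × 32.0 g/mol = 15.52 g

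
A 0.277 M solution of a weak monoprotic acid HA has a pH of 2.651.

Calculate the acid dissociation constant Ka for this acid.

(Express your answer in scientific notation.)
K_a = 1.82e-05

[H⁺] = 10^(−pH) = 10^(−2.651) = 2.234e-03 M. For HA ⇌ H⁺ + A⁻, Ka = x²/(C − x) = (2.234e-03)²/(0.277 − 2.234e-03) = 1.82e-05.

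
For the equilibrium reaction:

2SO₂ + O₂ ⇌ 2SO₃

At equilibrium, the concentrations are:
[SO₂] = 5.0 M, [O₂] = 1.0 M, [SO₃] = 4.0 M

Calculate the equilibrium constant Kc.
K_c = 0.6400

Kc = ([SO₃]^2) / ([SO₂]^2 × [O₂])
   = ((4.0)^2) / ((5.0)^2·(1.0))
   = 16 / 25 = 0.6400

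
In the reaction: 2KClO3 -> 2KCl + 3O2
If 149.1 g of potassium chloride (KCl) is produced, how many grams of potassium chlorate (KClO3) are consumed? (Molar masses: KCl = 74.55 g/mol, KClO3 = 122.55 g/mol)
Moles of KCl = 149.1 g ÷ 74.55 g/mol = 2 mol
Mole ratio: 2 mol KClO3 / 2 mol KCl
Moles of KClO3 = 2 × (2/2) = 2 mol
Mass of KClO3 = 2 mol × 122.55 g/mol = 245.1 g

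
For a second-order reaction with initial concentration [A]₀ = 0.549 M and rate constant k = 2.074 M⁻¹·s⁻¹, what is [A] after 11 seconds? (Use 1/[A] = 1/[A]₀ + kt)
0.0406 M

1/[A] = 1/[A]₀ + k·t = 1/0.549 + (2.074)·(11) = 1.8215 + 22.8140 = 24.6355
[A] = 1/24.6355 = 0.0406 M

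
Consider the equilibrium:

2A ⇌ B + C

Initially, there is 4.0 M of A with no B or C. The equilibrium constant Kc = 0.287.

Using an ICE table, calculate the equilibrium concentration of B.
[B] = 1.034 M

ICE: [A] = 4.0 − 2x, [B] = [C] = x.
Kc = x²/(4.0 − 2x)² = 0.287 ⇒ √Kc = x/(4.0 − 2x).
x = √0.287·4.0/(1 + 2√0.287) = 0.53572·4.0/2.0714 = 1.0345.
[B] = x = 1.034 M.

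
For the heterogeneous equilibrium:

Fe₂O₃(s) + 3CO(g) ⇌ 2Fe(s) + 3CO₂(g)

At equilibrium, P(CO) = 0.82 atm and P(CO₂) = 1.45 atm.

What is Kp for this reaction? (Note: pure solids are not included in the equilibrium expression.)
K_p = 5.529

Solids (Fe₂O₃, Fe) are excluded.
Kp = P(CO₂)³/P(CO)³ = (1.45)³/(0.82)³ = 3.049/0.5514 = 5.529.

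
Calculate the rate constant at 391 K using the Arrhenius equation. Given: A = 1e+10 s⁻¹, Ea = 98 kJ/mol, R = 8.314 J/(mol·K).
8.08e-04 s⁻¹

k = A·exp(-Ea/(R·T)) = 1e+10·exp(-98000/(8.314·391)) = 1e+10·exp(-30.1467) = 1e+10·8.0811e-14 = 8.08e-04 s⁻¹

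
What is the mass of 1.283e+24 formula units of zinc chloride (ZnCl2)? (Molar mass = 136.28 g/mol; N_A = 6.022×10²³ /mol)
Moles = 1.283e+24 ÷ 6.022×10²³ = 2.13052 mol
Mass = 2.13052 mol × 136.28 g/mol = 290.3 g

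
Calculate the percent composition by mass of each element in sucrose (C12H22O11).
C: 42.10%, H: 6.48%, O: 51.42%

Molar mass of C12H22O11 = 342.3 g/mol
% C = (12 × 12.01) / 342.3 × 100% = 144.12 / 342.3 × 100% = 42.10%
% H = (22 × 1.008) / 342.3 × 100% = 22.176 / 342.3 × 100% = 6.48%
% O = (11 × 16.0) / 342.3 × 100% = 176 / 342.3 × 100% = 51.42%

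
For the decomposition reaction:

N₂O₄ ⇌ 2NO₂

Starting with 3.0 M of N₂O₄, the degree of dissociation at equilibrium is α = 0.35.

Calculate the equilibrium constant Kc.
K_c = 2.2615

x = α·[A]₀ = 0.35 × 3.0 = 1.05 M dissociated.
At eq: [N₂O₄] = 3.0 − 1.05 = 1.95 M; [NO₂] = 2x = 2.1 M.
Kc = [NO₂]²/[N₂O₄] = (2.1)²/1.95 = 2.262.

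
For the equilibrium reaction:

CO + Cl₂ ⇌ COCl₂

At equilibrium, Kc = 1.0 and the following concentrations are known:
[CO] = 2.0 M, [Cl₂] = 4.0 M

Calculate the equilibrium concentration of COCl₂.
[COCl₂] = 8.0000 M

Kc = ([COCl₂]) / ([CO] × [Cl₂]) = 1.0
[COCl₂]^1 = Kc · (reactant terms)/(other product terms) = 1.0 · 8 / 1 = 8
[COCl₂] = 8.0000 M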